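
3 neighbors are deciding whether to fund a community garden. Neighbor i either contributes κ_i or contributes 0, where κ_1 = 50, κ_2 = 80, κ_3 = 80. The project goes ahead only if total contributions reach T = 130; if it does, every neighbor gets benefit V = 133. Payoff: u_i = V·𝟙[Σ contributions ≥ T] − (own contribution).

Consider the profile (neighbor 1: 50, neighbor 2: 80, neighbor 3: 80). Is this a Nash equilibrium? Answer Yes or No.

No

Total = 210 ≥ 130: provided.
Neighbor 1 (pledges 50, payoff 83): dropping to 0 → total 160, payoff 133. Profitable deviation.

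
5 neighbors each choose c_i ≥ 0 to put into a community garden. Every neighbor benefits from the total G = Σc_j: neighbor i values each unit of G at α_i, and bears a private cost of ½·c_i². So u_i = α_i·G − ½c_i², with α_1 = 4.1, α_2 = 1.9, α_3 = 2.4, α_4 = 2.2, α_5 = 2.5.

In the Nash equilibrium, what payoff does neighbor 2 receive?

23.085

Neighbor i's FOC: ∂u_i/∂c_i = α_i − c_i = 0, so c_i* = α_i.
NE contributions = (4.1, 1.9, 2.4, 2.2, 2.5); G = 13.1.
u_2 = α_2·G − ½·(c_2)² = 1.9·13.1 − ½·1.9² = 23.085.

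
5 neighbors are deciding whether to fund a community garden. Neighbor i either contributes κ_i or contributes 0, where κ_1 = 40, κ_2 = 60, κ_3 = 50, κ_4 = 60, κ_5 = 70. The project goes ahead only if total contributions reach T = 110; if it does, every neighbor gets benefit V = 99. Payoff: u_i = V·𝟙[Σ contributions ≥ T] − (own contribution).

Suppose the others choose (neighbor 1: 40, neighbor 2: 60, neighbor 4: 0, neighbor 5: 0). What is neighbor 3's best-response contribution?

50

Others' total = 100. Contributing 50 brings total to 150 ≥ 110: gain V − κ_3 = 49.
Best response: 50.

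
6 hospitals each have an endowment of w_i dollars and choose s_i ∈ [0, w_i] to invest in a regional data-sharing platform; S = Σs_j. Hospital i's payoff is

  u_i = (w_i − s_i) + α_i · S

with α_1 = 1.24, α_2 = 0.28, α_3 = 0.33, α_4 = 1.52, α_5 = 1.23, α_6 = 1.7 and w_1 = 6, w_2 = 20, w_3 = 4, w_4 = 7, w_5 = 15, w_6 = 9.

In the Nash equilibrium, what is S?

37

∂u_i/∂s_i = α_i − 1, so hospital i contributes w_i if α_i > 1, else 0.
α_i > 1 for i ∈ {1, 4, 5, 6}; NE contributions (6, 0, 0, 7, 15, 9), S = 37.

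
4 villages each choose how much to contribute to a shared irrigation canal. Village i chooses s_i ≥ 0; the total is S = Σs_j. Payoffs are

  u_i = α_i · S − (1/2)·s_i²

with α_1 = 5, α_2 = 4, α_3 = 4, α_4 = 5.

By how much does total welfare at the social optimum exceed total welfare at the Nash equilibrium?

Village i's FOC: ∂u_i/∂s_i = α_i − s_i = 0, so s_i* = α_i.
NE contributions = (5, 4, 4, 5); S = 18.
W^NE = (Σα)·S − ½Σα_i² = 18² − ½·82 = 283.
Planner sets s_i = Σα_j = 18 for every i, so S^SO = 4·18 = 72.
W^SO = (Σα)·S^SO − ½·4·(Σα)² = (4/2)·18² = 648.
Deadweight loss = W^SO − W^NE = 365.

365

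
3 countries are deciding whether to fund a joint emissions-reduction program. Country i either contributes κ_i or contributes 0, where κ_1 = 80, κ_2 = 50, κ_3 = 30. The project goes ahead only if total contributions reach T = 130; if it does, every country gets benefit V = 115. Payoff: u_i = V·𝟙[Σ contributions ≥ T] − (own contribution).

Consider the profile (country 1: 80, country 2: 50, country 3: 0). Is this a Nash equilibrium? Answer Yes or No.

Yes

Total = 130 ≥ 130: provided.
Country 1 (pledges 80, payoff 35): dropping to 0 → total 50, payoff 0. No gain.
Country 2 (pledges 50, payoff 65): dropping to 0 → total 80, payoff 0. No gain.
Country 3 (pledges 0, payoff 115): pledging 30 → total 160, payoff 85. No gain.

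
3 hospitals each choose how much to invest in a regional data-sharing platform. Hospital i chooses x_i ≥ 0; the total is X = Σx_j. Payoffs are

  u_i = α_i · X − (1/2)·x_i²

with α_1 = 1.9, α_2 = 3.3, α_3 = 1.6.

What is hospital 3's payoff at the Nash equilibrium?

9.6

Hospital i's FOC: ∂u_i/∂x_i = α_i − x_i = 0, so x_i* = α_i.
NE contributions = (1.9, 3.3, 1.6); X = 6.8.
u_3 = α_3·X − ½·(x_3)² = 1.6·6.8 − ½·1.6² = 9.6.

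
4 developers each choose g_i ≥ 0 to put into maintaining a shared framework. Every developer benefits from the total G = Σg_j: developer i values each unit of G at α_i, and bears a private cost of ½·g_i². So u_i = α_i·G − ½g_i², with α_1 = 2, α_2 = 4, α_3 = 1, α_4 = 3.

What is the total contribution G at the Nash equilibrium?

Developer i's FOC: ∂u_i/∂g_i = α_i − g_i = 0, so g_i* = α_i.
NE contributions = (2, 4, 1, 3); G = 10.

10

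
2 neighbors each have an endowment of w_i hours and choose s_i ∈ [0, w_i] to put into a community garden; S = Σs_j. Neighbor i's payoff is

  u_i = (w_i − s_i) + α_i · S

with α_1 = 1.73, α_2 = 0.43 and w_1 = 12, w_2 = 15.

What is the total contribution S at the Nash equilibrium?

12

∂u_i/∂s_i = α_i − 1, so neighbor i contributes w_i if α_i > 1, else 0.
α_i > 1 for i ∈ {1}; NE contributions (12, 0), S = 12.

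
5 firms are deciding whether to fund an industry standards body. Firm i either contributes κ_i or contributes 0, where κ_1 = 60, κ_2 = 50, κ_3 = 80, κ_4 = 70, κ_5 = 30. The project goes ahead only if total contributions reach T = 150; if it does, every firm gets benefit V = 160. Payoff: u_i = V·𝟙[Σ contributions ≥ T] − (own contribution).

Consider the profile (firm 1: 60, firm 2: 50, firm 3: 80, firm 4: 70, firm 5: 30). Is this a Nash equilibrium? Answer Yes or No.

Total = 290 ≥ 150: provided.
Firm 1 (pledges 60, payoff 100): dropping to 0 → total 230, payoff 160. Profitable deviation.

No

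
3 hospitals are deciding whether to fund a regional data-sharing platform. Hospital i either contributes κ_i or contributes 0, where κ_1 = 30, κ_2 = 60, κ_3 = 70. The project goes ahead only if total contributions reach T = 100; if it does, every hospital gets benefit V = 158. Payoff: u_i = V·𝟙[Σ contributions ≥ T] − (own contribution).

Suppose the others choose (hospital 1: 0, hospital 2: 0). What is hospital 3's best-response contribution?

0

Others' total = 0. Even contributing 70 gives 70 < 100: no benefit either way.
Best response: 0.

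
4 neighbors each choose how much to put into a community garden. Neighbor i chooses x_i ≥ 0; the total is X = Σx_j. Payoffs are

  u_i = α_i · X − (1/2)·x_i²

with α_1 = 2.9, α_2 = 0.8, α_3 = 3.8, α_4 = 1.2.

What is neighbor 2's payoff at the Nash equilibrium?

6.64

Neighbor i's FOC: ∂u_i/∂x_i = α_i − x_i = 0, so x_i* = α_i.
NE contributions = (2.9, 0.8, 3.8, 1.2); X = 8.7.
u_2 = α_2·X − ½·(x_2)² = 0.8·8.7 − ½·0.8² = 6.64.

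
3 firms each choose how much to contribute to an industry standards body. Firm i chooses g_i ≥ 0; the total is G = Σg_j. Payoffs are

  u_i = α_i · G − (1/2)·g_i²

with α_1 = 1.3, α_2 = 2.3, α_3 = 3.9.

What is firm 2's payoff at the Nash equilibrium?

14.605

Firm i's FOC: ∂u_i/∂g_i = α_i − g_i = 0, so g_i* = α_i.
NE contributions = (1.3, 2.3, 3.9); G = 7.5.
u_2 = α_2·G − ½·(g_2)² = 2.3·7.5 − ½·2.3² = 14.605.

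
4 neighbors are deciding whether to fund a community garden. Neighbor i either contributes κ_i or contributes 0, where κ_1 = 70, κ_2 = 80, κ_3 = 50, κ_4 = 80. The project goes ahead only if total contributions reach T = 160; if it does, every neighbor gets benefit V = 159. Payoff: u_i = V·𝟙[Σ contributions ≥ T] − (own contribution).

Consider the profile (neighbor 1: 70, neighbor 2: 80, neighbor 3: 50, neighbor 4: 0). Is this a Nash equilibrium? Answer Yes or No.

Total = 200 ≥ 160: provided.
Neighbor 1 (pledges 70, payoff 89): dropping to 0 → total 130, payoff 0. No gain.
Neighbor 2 (pledges 80, payoff 79): dropping to 0 → total 120, payoff 0. No gain.
Neighbor 3 (pledges 50, payoff 109): dropping to 0 → total 150, payoff 0. No gain.
Neighbor 4 (pledges 0, payoff 159): pledging 80 → total 280, payoff 79. No gain.

Yes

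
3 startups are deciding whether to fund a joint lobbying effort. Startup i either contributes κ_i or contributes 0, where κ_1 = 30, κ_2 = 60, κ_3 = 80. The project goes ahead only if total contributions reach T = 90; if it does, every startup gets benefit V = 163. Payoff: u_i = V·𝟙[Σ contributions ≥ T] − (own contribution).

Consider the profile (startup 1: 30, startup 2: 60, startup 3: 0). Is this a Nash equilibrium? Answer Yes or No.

Yes

Total = 90 ≥ 90: provided.
Startup 1 (pledges 30, payoff 133): dropping to 0 → total 60, payoff 0. No gain.
Startup 2 (pledges 60, payoff 103): dropping to 0 → total 30, payoff 0. No gain.
Startup 3 (pledges 0, payoff 163): pledging 80 → total 170, payoff 83. No gain.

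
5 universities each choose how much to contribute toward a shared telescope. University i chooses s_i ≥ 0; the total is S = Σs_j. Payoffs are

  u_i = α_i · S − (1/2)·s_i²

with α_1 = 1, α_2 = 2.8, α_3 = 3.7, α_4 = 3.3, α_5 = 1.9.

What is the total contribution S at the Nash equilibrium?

12.7

University i's FOC: ∂u_i/∂s_i = α_i − s_i = 0, so s_i* = α_i.
NE contributions = (1, 2.8, 3.7, 3.3, 1.9); S = 12.7.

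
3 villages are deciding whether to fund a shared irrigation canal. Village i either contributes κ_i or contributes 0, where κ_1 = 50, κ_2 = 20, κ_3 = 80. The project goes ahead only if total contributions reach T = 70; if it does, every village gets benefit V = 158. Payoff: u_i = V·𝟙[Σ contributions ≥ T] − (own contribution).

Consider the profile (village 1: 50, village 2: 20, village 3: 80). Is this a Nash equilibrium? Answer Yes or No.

No

Total = 150 ≥ 70: provided.
Village 1 (pledges 50, payoff 108): dropping to 0 → total 100, payoff 158. Profitable deviation.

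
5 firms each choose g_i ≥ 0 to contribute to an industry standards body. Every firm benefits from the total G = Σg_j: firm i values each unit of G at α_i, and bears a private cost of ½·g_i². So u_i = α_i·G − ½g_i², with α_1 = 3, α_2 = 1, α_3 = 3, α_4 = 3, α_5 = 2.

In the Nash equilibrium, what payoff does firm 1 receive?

Firm i's FOC: ∂u_i/∂g_i = α_i − g_i = 0, so g_i* = α_i.
NE contributions = (3, 1, 3, 3, 2); G = 12.
u_1 = α_1·G − ½·(g_1)² = 3·12 − ½·3² = 31.5.

31.5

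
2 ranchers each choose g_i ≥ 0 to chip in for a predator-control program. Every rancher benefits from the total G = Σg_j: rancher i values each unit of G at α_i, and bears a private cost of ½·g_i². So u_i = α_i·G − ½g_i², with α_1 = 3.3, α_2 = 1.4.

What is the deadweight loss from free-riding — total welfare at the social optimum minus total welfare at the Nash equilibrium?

6.425

Rancher i's FOC: ∂u_i/∂g_i = α_i − g_i = 0, so g_i* = α_i.
NE contributions = (3.3, 1.4); G = 4.7.
W^NE = (Σα)·G − ½Σα_i² = 4.7² − ½·12.85 = 15.665.
Planner sets g_i = Σα_j = 4.7 for every i, so G^SO = 2·4.7 = 9.4.
W^SO = (Σα)·G^SO − ½·2·(Σα)² = (2/2)·4.7² = 22.09.
Deadweight loss = W^SO − W^NE = 6.425.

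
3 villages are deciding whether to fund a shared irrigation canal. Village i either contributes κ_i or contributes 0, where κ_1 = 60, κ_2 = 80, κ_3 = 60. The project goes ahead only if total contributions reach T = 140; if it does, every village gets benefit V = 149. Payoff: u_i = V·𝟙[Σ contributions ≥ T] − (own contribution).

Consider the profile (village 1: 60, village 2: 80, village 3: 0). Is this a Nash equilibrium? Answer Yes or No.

Total = 140 ≥ 140: provided.
Village 1 (pledges 60, payoff 89): dropping to 0 → total 80, payoff 0. No gain.
Village 2 (pledges 80, payoff 69): dropping to 0 → total 60, payoff 0. No gain.
Village 3 (pledges 0, payoff 149): pledging 60 → total 200, payoff 89. No gain.

Yes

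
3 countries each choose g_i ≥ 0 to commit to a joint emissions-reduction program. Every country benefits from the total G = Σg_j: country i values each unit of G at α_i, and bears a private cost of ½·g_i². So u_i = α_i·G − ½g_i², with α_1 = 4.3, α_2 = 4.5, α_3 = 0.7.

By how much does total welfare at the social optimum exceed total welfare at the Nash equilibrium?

64.74

Country i's FOC: ∂u_i/∂g_i = α_i − g_i = 0, so g_i* = α_i.
NE contributions = (4.3, 4.5, 0.7); G = 9.5.
W^NE = (Σα)·G − ½Σα_i² = 9.5² − ½·39.23 = 70.635.
Planner sets g_i = Σα_j = 9.5 for every i, so G^SO = 3·9.5 = 28.5.
W^SO = (Σα)·G^SO − ½·3·(Σα)² = (3/2)·9.5² = 135.375.
Deadweight loss = W^SO − W^NE = 64.74.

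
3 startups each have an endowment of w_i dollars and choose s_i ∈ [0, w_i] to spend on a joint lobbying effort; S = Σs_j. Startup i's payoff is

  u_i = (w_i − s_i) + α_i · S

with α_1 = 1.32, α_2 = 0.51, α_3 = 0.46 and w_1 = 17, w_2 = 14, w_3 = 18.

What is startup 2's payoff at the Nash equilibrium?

∂u_i/∂s_i = α_i − 1, so startup i contributes w_i if α_i > 1, else 0.
α_i > 1 for i ∈ {1}; NE contributions (17, 0, 0), S = 17.
u_2 = (14 − 0) + 0.51·17 = 22.67.

22.67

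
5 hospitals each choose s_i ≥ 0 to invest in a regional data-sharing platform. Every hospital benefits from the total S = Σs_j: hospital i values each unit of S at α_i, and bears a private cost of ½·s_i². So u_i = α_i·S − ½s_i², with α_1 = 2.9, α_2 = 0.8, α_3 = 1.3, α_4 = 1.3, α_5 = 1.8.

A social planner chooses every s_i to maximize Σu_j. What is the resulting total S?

40.5

Planner FOC: ∂(Σu_j)/∂s_i = (Σα_j) − s_i = 0, so s_i^SO = Σα_j = 8.1 for every i; S^SO = 40.5.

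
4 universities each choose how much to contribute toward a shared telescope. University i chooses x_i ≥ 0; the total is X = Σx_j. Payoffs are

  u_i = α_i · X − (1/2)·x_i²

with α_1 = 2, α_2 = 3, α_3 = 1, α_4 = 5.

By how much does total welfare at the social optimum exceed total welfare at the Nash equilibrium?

140.5

University i's FOC: ∂u_i/∂x_i = α_i − x_i = 0, so x_i* = α_i.
NE contributions = (2, 3, 1, 5); X = 11.
W^NE = (Σα)·X − ½Σα_i² = 11² − ½·39 = 101.5.
Planner sets x_i = Σα_j = 11 for every i, so X^SO = 4·11 = 44.
W^SO = (Σα)·X^SO − ½·4·(Σα)² = (4/2)·11² = 242.
Deadweight loss = W^SO − W^NE = 140.5.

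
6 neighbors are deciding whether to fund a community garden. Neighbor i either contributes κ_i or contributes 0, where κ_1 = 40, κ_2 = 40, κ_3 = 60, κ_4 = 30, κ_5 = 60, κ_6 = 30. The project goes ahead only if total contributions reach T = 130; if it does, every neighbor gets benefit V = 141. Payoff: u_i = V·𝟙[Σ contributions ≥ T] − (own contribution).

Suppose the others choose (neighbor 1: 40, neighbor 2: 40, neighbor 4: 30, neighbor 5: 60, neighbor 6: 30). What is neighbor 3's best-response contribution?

0

Others' total = 200 ≥ 130; contributing adds cost 60 for no extra benefit.
Best response: 0.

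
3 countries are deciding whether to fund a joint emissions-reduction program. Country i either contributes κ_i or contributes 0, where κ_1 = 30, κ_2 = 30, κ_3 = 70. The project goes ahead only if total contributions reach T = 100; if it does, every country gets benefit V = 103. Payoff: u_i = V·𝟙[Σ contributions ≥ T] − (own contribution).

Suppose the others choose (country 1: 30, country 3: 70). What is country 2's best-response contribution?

Others' total = 100 ≥ 100; contributing adds cost 30 for no extra benefit.
Best response: 0.

0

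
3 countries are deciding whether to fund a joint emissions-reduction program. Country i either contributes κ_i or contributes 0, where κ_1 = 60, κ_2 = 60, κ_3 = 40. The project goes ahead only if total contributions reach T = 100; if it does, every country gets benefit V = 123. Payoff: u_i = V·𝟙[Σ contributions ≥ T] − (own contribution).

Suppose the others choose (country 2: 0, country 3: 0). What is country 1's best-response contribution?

Others' total = 0. Even contributing 60 gives 60 < 100: no benefit either way.
Best response: 0.

0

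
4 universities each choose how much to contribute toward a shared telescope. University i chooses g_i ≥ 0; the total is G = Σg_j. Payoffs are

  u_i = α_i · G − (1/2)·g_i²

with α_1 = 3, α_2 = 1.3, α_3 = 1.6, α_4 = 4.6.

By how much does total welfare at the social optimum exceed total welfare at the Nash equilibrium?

University i's FOC: ∂u_i/∂g_i = α_i − g_i = 0, so g_i* = α_i.
NE contributions = (3, 1.3, 1.6, 4.6); G = 10.5.
W^NE = (Σα)·G − ½Σα_i² = 10.5² − ½·34.41 = 93.045.
Planner sets g_i = Σα_j = 10.5 for every i, so G^SO = 4·10.5 = 42.
W^SO = (Σα)·G^SO − ½·4·(Σα)² = (4/2)·10.5² = 220.5.
Deadweight loss = W^SO − W^NE = 127.455.

127.455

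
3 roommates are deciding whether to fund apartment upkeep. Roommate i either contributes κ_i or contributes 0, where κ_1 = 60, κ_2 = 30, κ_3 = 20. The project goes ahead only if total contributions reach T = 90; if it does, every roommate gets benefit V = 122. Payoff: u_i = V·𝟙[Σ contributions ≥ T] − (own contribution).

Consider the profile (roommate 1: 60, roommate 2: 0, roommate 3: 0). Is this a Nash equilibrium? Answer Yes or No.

No

Total = 60 < 90: not provided.
Roommate 1 (pledges 60, payoff -60): dropping to 0 → total 0, payoff 0. Profitable deviation.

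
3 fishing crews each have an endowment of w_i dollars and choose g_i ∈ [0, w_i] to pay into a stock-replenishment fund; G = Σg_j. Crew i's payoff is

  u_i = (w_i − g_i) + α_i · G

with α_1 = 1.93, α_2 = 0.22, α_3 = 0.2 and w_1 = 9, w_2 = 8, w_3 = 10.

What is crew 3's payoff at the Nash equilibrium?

∂u_i/∂g_i = α_i − 1, so crew i contributes w_i if α_i > 1, else 0.
α_i > 1 for i ∈ {1}; NE contributions (9, 0, 0), G = 9.
u_3 = (10 − 0) + 0.2·9 = 11.8.

11.8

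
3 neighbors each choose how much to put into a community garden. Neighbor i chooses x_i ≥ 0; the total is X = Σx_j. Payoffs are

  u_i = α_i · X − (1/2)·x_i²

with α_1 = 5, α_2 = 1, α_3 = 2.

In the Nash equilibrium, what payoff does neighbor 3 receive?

14

Neighbor i's FOC: ∂u_i/∂x_i = α_i − x_i = 0, so x_i* = α_i.
NE contributions = (5, 1, 2); X = 8.
u_3 = α_3·X − ½·(x_3)² = 2·8 − ½·2² = 14.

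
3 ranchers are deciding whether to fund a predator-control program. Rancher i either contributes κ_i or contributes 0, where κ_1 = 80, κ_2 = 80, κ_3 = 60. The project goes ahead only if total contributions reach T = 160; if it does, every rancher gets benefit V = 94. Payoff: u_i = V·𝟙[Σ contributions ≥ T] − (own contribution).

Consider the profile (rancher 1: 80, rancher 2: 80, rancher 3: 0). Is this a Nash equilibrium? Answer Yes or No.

Yes

Total = 160 ≥ 160: provided.
Rancher 1 (pledges 80, payoff 14): dropping to 0 → total 80, payoff 0. No gain.
Rancher 2 (pledges 80, payoff 14): dropping to 0 → total 80, payoff 0. No gain.
Rancher 3 (pledges 0, payoff 94): pledging 60 → total 220, payoff 34. No gain.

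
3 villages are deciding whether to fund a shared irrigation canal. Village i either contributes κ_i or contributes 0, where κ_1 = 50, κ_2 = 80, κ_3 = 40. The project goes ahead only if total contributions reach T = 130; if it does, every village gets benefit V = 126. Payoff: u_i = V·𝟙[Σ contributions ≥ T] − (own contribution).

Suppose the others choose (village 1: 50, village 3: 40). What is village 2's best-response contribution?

80

Others' total = 90. Contributing 80 brings total to 170 ≥ 130: gain V − κ_2 = 46.
Best response: 80.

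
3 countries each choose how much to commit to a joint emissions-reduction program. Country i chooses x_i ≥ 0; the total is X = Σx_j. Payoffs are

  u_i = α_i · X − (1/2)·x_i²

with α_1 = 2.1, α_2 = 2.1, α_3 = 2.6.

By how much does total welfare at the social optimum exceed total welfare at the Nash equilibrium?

Country i's FOC: ∂u_i/∂x_i = α_i − x_i = 0, so x_i* = α_i.
NE contributions = (2.1, 2.1, 2.6); X = 6.8.
W^NE = (Σα)·X − ½Σα_i² = 6.8² − ½·15.58 = 38.45.
Planner sets x_i = Σα_j = 6.8 for every i, so X^SO = 3·6.8 = 20.4.
W^SO = (Σα)·X^SO − ½·3·(Σα)² = (3/2)·6.8² = 69.36.
Deadweight loss = W^SO − W^NE = 30.91.

30.91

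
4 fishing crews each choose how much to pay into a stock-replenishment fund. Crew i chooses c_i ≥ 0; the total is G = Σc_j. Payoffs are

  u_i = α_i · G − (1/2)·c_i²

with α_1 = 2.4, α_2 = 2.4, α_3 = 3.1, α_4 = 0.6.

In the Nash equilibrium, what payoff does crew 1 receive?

17.52

Crew i's FOC: ∂u_i/∂c_i = α_i − c_i = 0, so c_i* = α_i.
NE contributions = (2.4, 2.4, 3.1, 0.6); G = 8.5.
u_1 = α_1·G − ½·(c_1)² = 2.4·8.5 − ½·2.4² = 17.52.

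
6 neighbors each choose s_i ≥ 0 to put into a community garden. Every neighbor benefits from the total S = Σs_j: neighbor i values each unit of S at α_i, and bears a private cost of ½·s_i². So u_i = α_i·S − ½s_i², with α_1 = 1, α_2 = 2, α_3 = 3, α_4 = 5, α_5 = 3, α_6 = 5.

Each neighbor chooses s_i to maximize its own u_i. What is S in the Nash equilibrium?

19

Neighbor i's FOC: ∂u_i/∂s_i = α_i − s_i = 0, so s_i* = α_i.
NE contributions = (1, 2, 3, 5, 3, 5); S = 19.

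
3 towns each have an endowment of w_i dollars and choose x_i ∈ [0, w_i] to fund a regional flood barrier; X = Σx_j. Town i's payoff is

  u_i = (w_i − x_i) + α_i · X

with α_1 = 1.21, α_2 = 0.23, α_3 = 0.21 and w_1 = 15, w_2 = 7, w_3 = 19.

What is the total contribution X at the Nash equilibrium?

∂u_i/∂x_i = α_i − 1, so town i contributes w_i if α_i > 1, else 0.
α_i > 1 for i ∈ {1}; NE contributions (15, 0, 0), X = 15.

15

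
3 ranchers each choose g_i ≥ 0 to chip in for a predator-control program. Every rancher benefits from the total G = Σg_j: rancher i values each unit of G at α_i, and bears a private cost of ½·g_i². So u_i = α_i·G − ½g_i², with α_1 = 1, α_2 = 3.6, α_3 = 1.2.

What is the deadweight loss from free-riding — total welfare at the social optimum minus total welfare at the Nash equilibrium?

Rancher i's FOC: ∂u_i/∂g_i = α_i − g_i = 0, so g_i* = α_i.
NE contributions = (1, 3.6, 1.2); G = 5.8.
W^NE = (Σα)·G − ½Σα_i² = 5.8² − ½·15.4 = 25.94.
Planner sets g_i = Σα_j = 5.8 for every i, so G^SO = 3·5.8 = 17.4.
W^SO = (Σα)·G^SO − ½·3·(Σα)² = (3/2)·5.8² = 50.46.
Deadweight loss = W^SO − W^NE = 24.52.

24.52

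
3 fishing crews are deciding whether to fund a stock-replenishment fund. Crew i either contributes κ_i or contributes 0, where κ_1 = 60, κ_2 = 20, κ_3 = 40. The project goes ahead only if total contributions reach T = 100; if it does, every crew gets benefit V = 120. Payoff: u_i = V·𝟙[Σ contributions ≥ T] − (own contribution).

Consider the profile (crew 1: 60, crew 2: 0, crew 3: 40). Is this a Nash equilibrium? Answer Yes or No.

Yes

Total = 100 ≥ 100: provided.
Crew 1 (pledges 60, payoff 60): dropping to 0 → total 40, payoff 0. No gain.
Crew 2 (pledges 0, payoff 120): pledging 20 → total 120, payoff 100. No gain.
Crew 3 (pledges 40, payoff 80): dropping to 0 → total 60, payoff 0. No gain.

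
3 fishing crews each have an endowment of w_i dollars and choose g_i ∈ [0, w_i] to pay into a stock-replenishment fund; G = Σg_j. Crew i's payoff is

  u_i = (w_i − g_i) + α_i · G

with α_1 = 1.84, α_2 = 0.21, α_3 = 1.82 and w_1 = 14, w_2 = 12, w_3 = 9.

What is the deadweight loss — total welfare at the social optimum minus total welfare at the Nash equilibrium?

34.44

∂u_i/∂g_i = α_i − 1, so crew i contributes w_i if α_i > 1, else 0.
α_i > 1 for i ∈ {1, 3}; NE contributions (14, 0, 9), G = 23.
W^NE = Σw_i − G^NE + (Σα_i)·G^NE = 35 + 2.87·23 = 101.01.
Planner: ∂(Σu_j)/∂g_i = Σα_j − 1 = 2.87 > 0, so everyone contributes w_i; G^SO = 35, W^SO = 35 + 2.87·35 = 135.45.
Deadweight loss = 34.44.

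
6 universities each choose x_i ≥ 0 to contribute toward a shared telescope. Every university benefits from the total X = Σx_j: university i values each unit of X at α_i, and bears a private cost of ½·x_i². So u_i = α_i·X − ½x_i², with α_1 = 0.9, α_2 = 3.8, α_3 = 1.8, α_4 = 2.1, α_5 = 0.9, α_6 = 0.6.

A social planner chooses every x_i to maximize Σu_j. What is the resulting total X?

Planner FOC: ∂(Σu_j)/∂x_i = (Σα_j) − x_i = 0, so x_i^SO = Σα_j = 10.1 for every i; X^SO = 60.6.

60.6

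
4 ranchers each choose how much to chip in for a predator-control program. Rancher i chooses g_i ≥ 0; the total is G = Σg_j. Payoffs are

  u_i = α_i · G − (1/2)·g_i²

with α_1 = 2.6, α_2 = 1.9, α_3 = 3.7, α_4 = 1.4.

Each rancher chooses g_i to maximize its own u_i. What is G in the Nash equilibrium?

Rancher i's FOC: ∂u_i/∂g_i = α_i − g_i = 0, so g_i* = α_i.
NE contributions = (2.6, 1.9, 3.7, 1.4); G = 9.6.

9.6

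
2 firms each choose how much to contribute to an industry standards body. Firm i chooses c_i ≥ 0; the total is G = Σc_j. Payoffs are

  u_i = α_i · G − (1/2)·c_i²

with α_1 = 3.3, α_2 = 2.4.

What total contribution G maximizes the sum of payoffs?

11.4

Planner FOC: ∂(Σu_j)/∂c_i = (Σα_j) − c_i = 0, so c_i^SO = Σα_j = 5.7 for every i; G^SO = 11.4.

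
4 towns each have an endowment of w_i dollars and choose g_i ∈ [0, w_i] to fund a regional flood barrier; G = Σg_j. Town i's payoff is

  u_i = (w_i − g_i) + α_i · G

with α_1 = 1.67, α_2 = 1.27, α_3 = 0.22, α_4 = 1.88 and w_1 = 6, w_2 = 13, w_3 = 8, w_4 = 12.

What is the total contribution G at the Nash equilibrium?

∂u_i/∂g_i = α_i − 1, so town i contributes w_i if α_i > 1, else 0.
α_i > 1 for i ∈ {1, 2, 4}; NE contributions (6, 13, 0, 12), G = 31.

31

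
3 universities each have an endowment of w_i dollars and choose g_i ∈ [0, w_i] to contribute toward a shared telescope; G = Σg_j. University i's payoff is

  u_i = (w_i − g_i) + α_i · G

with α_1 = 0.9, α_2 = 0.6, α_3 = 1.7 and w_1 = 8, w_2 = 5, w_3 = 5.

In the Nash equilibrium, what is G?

5

∂u_i/∂g_i = α_i − 1, so university i contributes w_i if α_i > 1, else 0.
α_i > 1 for i ∈ {3}; NE contributions (0, 0, 5), G = 5.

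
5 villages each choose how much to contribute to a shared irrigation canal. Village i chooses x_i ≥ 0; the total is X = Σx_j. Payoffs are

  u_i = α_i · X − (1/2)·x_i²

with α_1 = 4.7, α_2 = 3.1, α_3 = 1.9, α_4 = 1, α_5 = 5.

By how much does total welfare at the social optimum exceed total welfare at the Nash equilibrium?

400.39

Village i's FOC: ∂u_i/∂x_i = α_i − x_i = 0, so x_i* = α_i.
NE contributions = (4.7, 3.1, 1.9, 1, 5); X = 15.7.
W^NE = (Σα)·X − ½Σα_i² = 15.7² − ½·61.31 = 215.835.
Planner sets x_i = Σα_j = 15.7 for every i, so X^SO = 5·15.7 = 78.5.
W^SO = (Σα)·X^SO − ½·5·(Σα)² = (5/2)·15.7² = 616.225.
Deadweight loss = W^SO − W^NE = 400.39.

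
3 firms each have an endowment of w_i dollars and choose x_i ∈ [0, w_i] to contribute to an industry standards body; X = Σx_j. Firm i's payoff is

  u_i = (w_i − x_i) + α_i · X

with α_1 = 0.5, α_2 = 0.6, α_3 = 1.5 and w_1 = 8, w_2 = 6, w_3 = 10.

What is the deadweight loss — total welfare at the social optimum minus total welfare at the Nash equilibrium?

∂u_i/∂x_i = α_i − 1, so firm i contributes w_i if α_i > 1, else 0.
α_i > 1 for i ∈ {3}; NE contributions (0, 0, 10), X = 10.
W^NE = Σw_i − X^NE + (Σα_i)·X^NE = 24 + 1.6·10 = 40.
Planner: ∂(Σu_j)/∂x_i = Σα_j − 1 = 1.6 > 0, so everyone contributes w_i; X^SO = 24, W^SO = 24 + 1.6·24 = 62.4.
Deadweight loss = 22.4.

22.4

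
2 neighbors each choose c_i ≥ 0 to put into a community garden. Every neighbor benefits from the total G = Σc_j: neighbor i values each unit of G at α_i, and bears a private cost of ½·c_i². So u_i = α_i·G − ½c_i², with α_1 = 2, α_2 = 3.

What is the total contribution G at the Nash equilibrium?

5

Neighbor i's FOC: ∂u_i/∂c_i = α_i − c_i = 0, so c_i* = α_i.
NE contributions = (2, 3); G = 5.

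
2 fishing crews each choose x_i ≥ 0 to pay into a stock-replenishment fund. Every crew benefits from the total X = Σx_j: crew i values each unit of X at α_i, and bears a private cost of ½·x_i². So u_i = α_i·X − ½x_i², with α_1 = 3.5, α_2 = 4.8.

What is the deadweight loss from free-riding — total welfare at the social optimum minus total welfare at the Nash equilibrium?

17.645

Crew i's FOC: ∂u_i/∂x_i = α_i − x_i = 0, so x_i* = α_i.
NE contributions = (3.5, 4.8); X = 8.3.
W^NE = (Σα)·X − ½Σα_i² = 8.3² − ½·35.29 = 51.245.
Planner sets x_i = Σα_j = 8.3 for every i, so X^SO = 2·8.3 = 16.6.
W^SO = (Σα)·X^SO − ½·2·(Σα)² = (2/2)·8.3² = 68.89.
Deadweight loss = W^SO − W^NE = 17.645.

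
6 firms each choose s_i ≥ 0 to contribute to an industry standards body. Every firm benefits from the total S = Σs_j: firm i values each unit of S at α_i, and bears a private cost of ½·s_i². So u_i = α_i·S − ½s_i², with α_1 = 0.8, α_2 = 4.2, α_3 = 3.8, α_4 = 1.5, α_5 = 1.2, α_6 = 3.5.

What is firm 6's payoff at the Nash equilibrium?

46.375

Firm i's FOC: ∂u_i/∂s_i = α_i − s_i = 0, so s_i* = α_i.
NE contributions = (0.8, 4.2, 3.8, 1.5, 1.2, 3.5); S = 15.
u_6 = α_6·S − ½·(s_6)² = 3.5·15 − ½·3.5² = 46.375.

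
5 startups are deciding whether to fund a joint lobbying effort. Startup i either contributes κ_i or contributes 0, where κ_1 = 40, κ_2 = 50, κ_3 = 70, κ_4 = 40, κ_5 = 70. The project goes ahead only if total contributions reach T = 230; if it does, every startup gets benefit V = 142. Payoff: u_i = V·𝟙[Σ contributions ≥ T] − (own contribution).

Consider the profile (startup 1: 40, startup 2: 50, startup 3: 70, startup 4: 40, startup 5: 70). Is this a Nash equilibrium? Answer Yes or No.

No

Total = 270 ≥ 230: provided.
Startup 1 (pledges 40, payoff 102): dropping to 0 → total 230, payoff 142. Profitable deviation.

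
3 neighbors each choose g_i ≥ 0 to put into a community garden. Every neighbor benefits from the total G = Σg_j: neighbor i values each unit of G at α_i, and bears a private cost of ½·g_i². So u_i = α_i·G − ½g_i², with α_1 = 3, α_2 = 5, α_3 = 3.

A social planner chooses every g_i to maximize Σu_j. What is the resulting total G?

Planner FOC: ∂(Σu_j)/∂g_i = (Σα_j) − g_i = 0, so g_i^SO = Σα_j = 11 for every i; G^SO = 33.

33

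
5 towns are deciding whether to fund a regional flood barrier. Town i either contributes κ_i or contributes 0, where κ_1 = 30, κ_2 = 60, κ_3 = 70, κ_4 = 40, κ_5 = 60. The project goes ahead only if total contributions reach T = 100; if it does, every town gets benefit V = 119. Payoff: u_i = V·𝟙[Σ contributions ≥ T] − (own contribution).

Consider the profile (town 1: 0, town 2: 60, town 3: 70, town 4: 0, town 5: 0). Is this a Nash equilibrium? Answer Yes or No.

Total = 130 ≥ 100: provided.
Town 1 (pledges 0, payoff 119): pledging 30 → total 160, payoff 89. No gain.
Town 2 (pledges 60, payoff 59): dropping to 0 → total 70, payoff 0. No gain.
Town 3 (pledges 70, payoff 49): dropping to 0 → total 60, payoff 0. No gain.
Town 4 (pledges 0, payoff 119): pledging 40 → total 170, payoff 79. No gain.
Town 5 (pledges 0, payoff 119): pledging 60 → total 190, payoff 59. No gain.

Yes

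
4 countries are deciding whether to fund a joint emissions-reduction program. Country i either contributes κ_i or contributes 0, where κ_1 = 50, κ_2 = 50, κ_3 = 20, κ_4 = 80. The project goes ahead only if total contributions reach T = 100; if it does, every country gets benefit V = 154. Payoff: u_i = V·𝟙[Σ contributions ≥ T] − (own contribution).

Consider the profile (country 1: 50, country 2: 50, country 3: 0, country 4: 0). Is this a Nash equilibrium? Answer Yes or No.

Total = 100 ≥ 100: provided.
Country 1 (pledges 50, payoff 104): dropping to 0 → total 50, payoff 0. No gain.
Country 2 (pledges 50, payoff 104): dropping to 0 → total 50, payoff 0. No gain.
Country 3 (pledges 0, payoff 154): pledging 20 → total 120, payoff 134. No gain.
Country 4 (pledges 0, payoff 154): pledging 80 → total 180, payoff 74. No gain.

Yes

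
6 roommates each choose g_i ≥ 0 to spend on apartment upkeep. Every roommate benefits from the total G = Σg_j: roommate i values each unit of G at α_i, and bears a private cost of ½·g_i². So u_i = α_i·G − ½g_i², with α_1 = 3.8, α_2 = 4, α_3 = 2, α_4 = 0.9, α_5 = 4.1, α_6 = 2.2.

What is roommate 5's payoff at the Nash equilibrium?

Roommate i's FOC: ∂u_i/∂g_i = α_i − g_i = 0, so g_i* = α_i.
NE contributions = (3.8, 4, 2, 0.9, 4.1, 2.2); G = 17.
u_5 = α_5·G − ½·(g_5)² = 4.1·17 − ½·4.1² = 61.295.

61.295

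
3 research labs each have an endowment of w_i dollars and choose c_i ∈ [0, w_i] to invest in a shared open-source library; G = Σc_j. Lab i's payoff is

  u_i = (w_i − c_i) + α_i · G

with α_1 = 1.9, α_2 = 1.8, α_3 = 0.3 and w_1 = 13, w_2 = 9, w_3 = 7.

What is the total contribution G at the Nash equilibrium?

22

∂u_i/∂c_i = α_i − 1, so lab i contributes w_i if α_i > 1, else 0.
α_i > 1 for i ∈ {1, 2}; NE contributions (13, 9, 0), G = 22.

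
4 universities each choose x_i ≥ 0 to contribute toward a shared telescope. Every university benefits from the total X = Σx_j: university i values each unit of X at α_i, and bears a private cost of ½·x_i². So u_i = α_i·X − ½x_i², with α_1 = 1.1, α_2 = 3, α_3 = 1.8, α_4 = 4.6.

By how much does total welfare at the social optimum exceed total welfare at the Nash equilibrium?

University i's FOC: ∂u_i/∂x_i = α_i − x_i = 0, so x_i* = α_i.
NE contributions = (1.1, 3, 1.8, 4.6); X = 10.5.
W^NE = (Σα)·X − ½Σα_i² = 10.5² − ½·34.61 = 92.945.
Planner sets x_i = Σα_j = 10.5 for every i, so X^SO = 4·10.5 = 42.
W^SO = (Σα)·X^SO − ½·4·(Σα)² = (4/2)·10.5² = 220.5.
Deadweight loss = W^SO − W^NE = 127.555.

127.555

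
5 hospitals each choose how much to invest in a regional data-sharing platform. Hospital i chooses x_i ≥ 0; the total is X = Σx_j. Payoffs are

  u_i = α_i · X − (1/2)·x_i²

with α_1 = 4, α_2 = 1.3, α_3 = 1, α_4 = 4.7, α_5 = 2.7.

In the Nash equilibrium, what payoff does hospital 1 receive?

46.8

Hospital i's FOC: ∂u_i/∂x_i = α_i − x_i = 0, so x_i* = α_i.
NE contributions = (4, 1.3, 1, 4.7, 2.7); X = 13.7.
u_1 = α_1·X − ½·(x_1)² = 4·13.7 − ½·4² = 46.8.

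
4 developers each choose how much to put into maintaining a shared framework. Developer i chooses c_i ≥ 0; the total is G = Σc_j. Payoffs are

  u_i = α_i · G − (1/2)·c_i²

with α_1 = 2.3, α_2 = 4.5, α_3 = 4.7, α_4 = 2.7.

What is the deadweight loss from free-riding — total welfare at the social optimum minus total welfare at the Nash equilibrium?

Developer i's FOC: ∂u_i/∂c_i = α_i − c_i = 0, so c_i* = α_i.
NE contributions = (2.3, 4.5, 4.7, 2.7); G = 14.2.
W^NE = (Σα)·G − ½Σα_i² = 14.2² − ½·54.92 = 174.18.
Planner sets c_i = Σα_j = 14.2 for every i, so G^SO = 4·14.2 = 56.8.
W^SO = (Σα)·G^SO − ½·4·(Σα)² = (4/2)·14.2² = 403.28.
Deadweight loss = W^SO − W^NE = 229.1.

229.1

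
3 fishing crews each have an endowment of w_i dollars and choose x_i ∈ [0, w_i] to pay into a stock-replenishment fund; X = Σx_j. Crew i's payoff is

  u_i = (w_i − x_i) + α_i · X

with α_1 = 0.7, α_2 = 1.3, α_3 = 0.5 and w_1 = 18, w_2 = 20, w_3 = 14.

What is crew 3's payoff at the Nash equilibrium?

24

∂u_i/∂x_i = α_i − 1, so crew i contributes w_i if α_i > 1, else 0.
α_i > 1 for i ∈ {2}; NE contributions (0, 20, 0), X = 20.
u_3 = (14 − 0) + 0.5·20 = 24.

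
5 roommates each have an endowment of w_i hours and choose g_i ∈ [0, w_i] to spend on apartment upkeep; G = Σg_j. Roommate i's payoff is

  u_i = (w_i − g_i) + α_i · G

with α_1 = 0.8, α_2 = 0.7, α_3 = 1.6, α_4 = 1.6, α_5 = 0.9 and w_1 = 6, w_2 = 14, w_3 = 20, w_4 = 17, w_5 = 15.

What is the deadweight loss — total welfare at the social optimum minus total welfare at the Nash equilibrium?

∂u_i/∂g_i = α_i − 1, so roommate i contributes w_i if α_i > 1, else 0.
α_i > 1 for i ∈ {3, 4}; NE contributions (0, 0, 20, 17, 0), G = 37.
W^NE = Σw_i − G^NE + (Σα_i)·G^NE = 72 + 4.6·37 = 242.2.
Planner: ∂(Σu_j)/∂g_i = Σα_j − 1 = 4.6 > 0, so everyone contributes w_i; G^SO = 72, W^SO = 72 + 4.6·72 = 403.2.
Deadweight loss = 161.

161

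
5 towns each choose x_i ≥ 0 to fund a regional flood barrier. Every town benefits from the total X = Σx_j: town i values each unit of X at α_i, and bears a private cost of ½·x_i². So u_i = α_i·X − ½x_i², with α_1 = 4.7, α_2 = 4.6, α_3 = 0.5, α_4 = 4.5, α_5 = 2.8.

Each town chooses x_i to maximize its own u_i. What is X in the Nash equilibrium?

17.1

Town i's FOC: ∂u_i/∂x_i = α_i − x_i = 0, so x_i* = α_i.
NE contributions = (4.7, 4.6, 0.5, 4.5, 2.8); X = 17.1.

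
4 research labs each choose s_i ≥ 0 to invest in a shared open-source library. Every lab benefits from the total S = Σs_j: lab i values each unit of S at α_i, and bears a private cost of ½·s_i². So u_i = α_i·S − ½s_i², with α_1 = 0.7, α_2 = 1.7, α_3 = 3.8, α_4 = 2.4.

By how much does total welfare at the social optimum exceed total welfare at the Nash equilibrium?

85.75

Lab i's FOC: ∂u_i/∂s_i = α_i − s_i = 0, so s_i* = α_i.
NE contributions = (0.7, 1.7, 3.8, 2.4); S = 8.6.
W^NE = (Σα)·S − ½Σα_i² = 8.6² − ½·23.58 = 62.17.
Planner sets s_i = Σα_j = 8.6 for every i, so S^SO = 4·8.6 = 34.4.
W^SO = (Σα)·S^SO − ½·4·(Σα)² = (4/2)·8.6² = 147.92.
Deadweight loss = W^SO − W^NE = 85.75.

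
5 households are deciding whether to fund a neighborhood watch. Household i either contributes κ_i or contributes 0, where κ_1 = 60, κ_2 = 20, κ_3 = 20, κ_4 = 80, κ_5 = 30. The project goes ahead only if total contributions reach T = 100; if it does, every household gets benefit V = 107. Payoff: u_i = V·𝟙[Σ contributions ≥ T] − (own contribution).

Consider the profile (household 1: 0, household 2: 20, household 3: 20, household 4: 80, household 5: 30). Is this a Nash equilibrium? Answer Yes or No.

No

Total = 150 ≥ 100: provided.
Household 1 (pledges 0, payoff 107): pledging 60 → total 210, payoff 47. No gain.
Household 2 (pledges 20, payoff 87): dropping to 0 → total 130, payoff 107. Profitable deviation.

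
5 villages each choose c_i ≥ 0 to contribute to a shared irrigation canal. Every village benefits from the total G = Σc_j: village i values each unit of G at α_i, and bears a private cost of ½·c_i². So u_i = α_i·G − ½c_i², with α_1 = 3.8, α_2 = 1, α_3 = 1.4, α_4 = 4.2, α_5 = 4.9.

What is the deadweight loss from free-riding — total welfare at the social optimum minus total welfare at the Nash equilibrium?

380.66

Village i's FOC: ∂u_i/∂c_i = α_i − c_i = 0, so c_i* = α_i.
NE contributions = (3.8, 1, 1.4, 4.2, 4.9); G = 15.3.
W^NE = (Σα)·G − ½Σα_i² = 15.3² − ½·59.05 = 204.565.
Planner sets c_i = Σα_j = 15.3 for every i, so G^SO = 5·15.3 = 76.5.
W^SO = (Σα)·G^SO − ½·5·(Σα)² = (5/2)·15.3² = 585.225.
Deadweight loss = W^SO − W^NE = 380.66.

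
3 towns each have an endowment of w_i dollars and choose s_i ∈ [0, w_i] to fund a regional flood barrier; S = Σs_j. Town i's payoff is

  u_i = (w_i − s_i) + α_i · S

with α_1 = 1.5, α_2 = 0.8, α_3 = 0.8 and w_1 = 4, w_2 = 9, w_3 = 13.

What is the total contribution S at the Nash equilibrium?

∂u_i/∂s_i = α_i − 1, so town i contributes w_i if α_i > 1, else 0.
α_i > 1 for i ∈ {1}; NE contributions (4, 0, 0), S = 4.

4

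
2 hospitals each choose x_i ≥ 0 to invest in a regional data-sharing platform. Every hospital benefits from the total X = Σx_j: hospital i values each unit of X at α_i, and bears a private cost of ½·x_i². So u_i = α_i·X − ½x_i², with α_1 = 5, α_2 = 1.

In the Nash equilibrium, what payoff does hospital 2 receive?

5.5

Hospital i's FOC: ∂u_i/∂x_i = α_i − x_i = 0, so x_i* = α_i.
NE contributions = (5, 1); X = 6.
u_2 = α_2·X − ½·(x_2)² = 1·6 − ½·1² = 5.5.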